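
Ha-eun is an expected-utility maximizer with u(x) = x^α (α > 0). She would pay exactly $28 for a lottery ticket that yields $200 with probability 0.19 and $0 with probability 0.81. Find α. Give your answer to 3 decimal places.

The lottery's expected utility is 0.19·u(200) + 0.81·u(0) = 0.19·200^α (since u(0) = 0 for α > 0).
Setting u(28) equal to that: 28^α = 0.19·200^α ⇒ (28/200)^α = 0.19.
α = ln(0.19) / ln(28/200) = -1.660731/-1.966113 ≈ 0.845.

α ≈ 0.845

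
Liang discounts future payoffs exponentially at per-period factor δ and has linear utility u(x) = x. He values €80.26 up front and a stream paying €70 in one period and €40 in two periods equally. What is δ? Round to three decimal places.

δ ≈ 0.790

The stream is worth 70δ + 40δ² today, so 70δ + 40δ² = 80.26.
Rearranged: 40δ² + 70δ − 80.26 = 0.
δ = (−70 + √(70² + 4·40·80.26)) / (2·40) = (−70 + √17741.60) / 80 ≈ 0.790.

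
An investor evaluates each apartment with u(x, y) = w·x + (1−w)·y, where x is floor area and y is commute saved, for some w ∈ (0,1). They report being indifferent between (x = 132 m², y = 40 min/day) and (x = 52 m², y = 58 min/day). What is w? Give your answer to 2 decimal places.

w = 0.18

u(132,40) = u(52,58) means w·132 + (1−w)·40 = w·52 + (1−w)·58.
w·(132−52) = (1−w)·(58−40), i.e. w·80 = (1−w)·18.
Hence w = 18/(80+18) = 18/98 = 0.18.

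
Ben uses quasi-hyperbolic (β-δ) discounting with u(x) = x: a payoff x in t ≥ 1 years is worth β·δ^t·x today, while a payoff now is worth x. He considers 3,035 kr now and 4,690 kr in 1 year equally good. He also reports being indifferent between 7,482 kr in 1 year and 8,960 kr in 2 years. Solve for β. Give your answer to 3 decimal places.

β ≈ 0.775

From the later pair, β·δ^1·7482 = β·δ^2·8960; dividing through, δ = 7482/8960 = 0.83504.
Now use the now-vs-future pair: 3035 = β·δ·4690 gives β = 3035/(0.83504·4690) ≈ 0.775.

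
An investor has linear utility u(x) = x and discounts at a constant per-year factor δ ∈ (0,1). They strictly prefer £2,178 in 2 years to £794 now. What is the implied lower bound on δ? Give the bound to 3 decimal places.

δ > 0.604

Under u(x) = x this choice says 794 < δ^2·2178.
Dividing by 2178: δ^2 > 0.36455. Both sides are positive, so the square root keeps the direction.
δ > (794/2178)^(1/2) ≈ 0.604.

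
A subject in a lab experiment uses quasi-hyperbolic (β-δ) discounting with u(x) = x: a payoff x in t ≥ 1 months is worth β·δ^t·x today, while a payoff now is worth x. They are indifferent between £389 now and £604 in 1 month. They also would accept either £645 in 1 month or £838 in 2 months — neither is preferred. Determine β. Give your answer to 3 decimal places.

From the later pair, β·δ^1·645 = β·δ^2·838; dividing through, δ = 645/838 = 0.76969.
The first indifference: 389 = β·δ·604, so β = 389/(δ·604) = 389/(0.76969·604) ≈ 0.837.

β ≈ 0.837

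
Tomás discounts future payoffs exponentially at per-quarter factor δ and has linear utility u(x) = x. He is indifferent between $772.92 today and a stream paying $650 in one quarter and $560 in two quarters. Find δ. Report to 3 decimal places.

Equating present values: 772.92 = 650δ + 560δ².
That is, 560δ² + 650δ − 772.92 = 0, a quadratic in δ.
The positive root is δ = [−650 + √(650² + 4·560·772.92)] / (2·560) = (−650 + 1467.597)/1120 ≈ 0.730.

δ ≈ 0.730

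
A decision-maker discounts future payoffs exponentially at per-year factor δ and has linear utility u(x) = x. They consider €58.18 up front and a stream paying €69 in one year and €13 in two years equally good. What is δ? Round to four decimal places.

Equating present values: 58.18 = 69δ + 13δ².
That is, 13δ² + 69δ − 58.18 = 0, a quadratic in δ.
δ = (−69 + √(69² + 4·13·58.18)) / (2·13) = (−69 + √7786.36) / 26 ≈ 0.7400.

δ ≈ 0.7400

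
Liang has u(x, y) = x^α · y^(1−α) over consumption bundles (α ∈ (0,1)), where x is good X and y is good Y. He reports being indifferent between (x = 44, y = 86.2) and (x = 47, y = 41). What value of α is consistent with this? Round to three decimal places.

α ≈ 0.918

The Cobb–Douglas utilities coincide, so 44^α·86.2^(1−α) = 47^α·41^(1−α).
(44/47)^α = (41/86.2)^(1−α); take logs: α·ln(44/47) = (1−α)·ln(41/86.2), i.e. α·-0.065958 = (1−α)·-0.743098.
So α/(1−α) = (-0.743098)/(-0.065958) = 11.266230, and α = 11.266230/12.266230 ≈ 0.918.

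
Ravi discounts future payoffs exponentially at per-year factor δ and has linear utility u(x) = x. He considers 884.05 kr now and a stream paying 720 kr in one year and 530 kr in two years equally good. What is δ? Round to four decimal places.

The stream is worth 720δ + 530δ² today, so 720δ + 530δ² = 884.05.
So 530δ² + 720δ − 884.05 = 0.
The positive root is δ = [−720 + √(720² + 4·530·884.05)] / (2·530) = (−720 + 1546.799)/1060 ≈ 0.7800.

δ ≈ 0.7800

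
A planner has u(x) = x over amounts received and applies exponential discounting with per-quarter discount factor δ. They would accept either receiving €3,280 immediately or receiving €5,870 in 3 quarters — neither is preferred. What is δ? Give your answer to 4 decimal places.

Equating discounted utilities: u(3280) = δ^3·u(5870) ⇒ δ^3 = u(3280)/u(5870).
With u(x) = x: δ^3 = 3280/5870 = 0.55877.
Hence δ = (0.55877)^(1/3) = 0.823655.

δ ≈ 0.8237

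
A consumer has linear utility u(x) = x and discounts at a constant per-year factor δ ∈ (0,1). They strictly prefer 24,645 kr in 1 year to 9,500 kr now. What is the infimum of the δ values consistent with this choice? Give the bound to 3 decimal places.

Under u(x) = x this choice says 9500 < δ·24645.
Dividing through by 24645 gives δ > 0.38547.

δ > 0.385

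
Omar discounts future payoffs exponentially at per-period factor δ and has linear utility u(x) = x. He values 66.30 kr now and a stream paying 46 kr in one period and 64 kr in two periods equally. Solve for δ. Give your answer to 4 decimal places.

The stream is worth 46δ + 64δ² today, so 46δ + 64δ² = 66.30.
So 64δ² + 46δ − 66.30 = 0.
δ = (−46 + √(46² + 4·64·66.30)) / (2·64) = (−46 + √19088.80) / 128 ≈ 0.7200.

δ ≈ 0.7200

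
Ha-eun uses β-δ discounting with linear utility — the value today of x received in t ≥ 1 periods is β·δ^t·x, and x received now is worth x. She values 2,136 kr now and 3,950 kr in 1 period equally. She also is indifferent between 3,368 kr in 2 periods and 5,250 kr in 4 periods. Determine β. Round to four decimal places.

β ≈ 0.6751

From the later pair, β·δ^2·3368 = β·δ^4·5250; dividing through, δ^2 = 3368/5250 = 0.64152, so δ = 0.80095.
Substituting δ into 2136 = β·δ·3950: β = 2136/(3163.760) ≈ 0.6751.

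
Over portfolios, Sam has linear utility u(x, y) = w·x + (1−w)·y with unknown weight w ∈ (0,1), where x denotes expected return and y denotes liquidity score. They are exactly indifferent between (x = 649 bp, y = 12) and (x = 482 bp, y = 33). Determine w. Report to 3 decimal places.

w = 0.112

u(649,12) = u(482,33) means w·649 + (1−w)·12 = w·482 + (1−w)·33.
w·(649−482) = (1−w)·(33−12), i.e. w·167 = (1−w)·21.
So w/(1−w) = 21/167 = 0.1257, giving w = 21/(167+21) = 0.112.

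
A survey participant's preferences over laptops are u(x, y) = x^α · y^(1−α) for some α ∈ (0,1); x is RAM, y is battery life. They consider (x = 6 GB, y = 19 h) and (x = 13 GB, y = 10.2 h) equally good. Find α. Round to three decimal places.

α ≈ 0.446

The Cobb–Douglas utilities coincide, so 6^α·19^(1−α) = 13^α·10.2^(1−α).
(6/13)^α = (10.2/19)^(1−α); take logs: α·ln(6/13) = (1−α)·ln(10.2/19), i.e. α·-0.773190 = (1−α)·-0.622051.
So α/(1−α) = (-0.622051)/(-0.773190) = 0.804525, and α = 0.804525/1.804525 ≈ 0.446.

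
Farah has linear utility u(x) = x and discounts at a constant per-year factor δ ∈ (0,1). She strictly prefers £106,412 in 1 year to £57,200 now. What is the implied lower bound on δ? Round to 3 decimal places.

δ > 0.538

The preference means 57200 < δ·106412.
So δ > 57200/106412 = 0.53753.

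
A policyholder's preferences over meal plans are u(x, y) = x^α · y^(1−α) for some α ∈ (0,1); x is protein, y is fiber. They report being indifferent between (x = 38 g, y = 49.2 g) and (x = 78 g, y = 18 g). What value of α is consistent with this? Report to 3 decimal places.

The Cobb–Douglas utilities coincide, so 38^α·49.2^(1−α) = 78^α·18^(1−α).
Taking logs: α·ln 38 + (1−α)·ln 49.2 = α·ln 78 + (1−α)·ln 18, i.e. α·-0.719123 = (1−α)·-1.005522.
With A = -0.719123 and B = -1.005522: α·A = (1−α)·B, so α = B/(A+B) = -1.005522/-1.724645 ≈ 0.583.

α ≈ 0.583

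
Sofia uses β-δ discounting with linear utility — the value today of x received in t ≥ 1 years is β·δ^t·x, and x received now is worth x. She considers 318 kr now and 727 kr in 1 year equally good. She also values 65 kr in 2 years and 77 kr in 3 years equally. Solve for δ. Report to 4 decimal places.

From the later pair, β·δ^2·65 = β·δ^3·77; dividing through, δ = 65/77 = 0.84416.

δ ≈ 0.8442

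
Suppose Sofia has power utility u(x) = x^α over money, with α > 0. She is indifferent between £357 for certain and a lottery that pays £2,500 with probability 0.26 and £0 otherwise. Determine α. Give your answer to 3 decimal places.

α ≈ 0.692

EU(lottery) = 0.26·2500^α + 0.74·0 = 0.26·2500^α.
Indifference: 357^α = 0.26·2500^α, so (357/2500)^α = 0.26.
α = ln(0.26) / ln(357/2500) = -1.347074/-1.946310 ≈ 0.692.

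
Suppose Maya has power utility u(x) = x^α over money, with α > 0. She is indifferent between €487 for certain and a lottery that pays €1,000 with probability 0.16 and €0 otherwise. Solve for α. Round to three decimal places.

Since u(0) = 0, the lottery's EU is 0.16·1000^α.
Indifference: 487^α = 0.16·1000^α, so (487/1000)^α = 0.16.
Take logs: α = ln 0.16 / ln(487/1000) ≈ 2.54705.

α ≈ 2.547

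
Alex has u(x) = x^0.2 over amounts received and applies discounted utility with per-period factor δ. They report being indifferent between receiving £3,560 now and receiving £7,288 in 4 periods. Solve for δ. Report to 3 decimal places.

The payoff in 4 periods is discounted by δ^4, so u(3560) = δ^4·u(7288) and δ^4 = u(3560)/u(7288).
With u(x) = x^0.2: δ^4 = 3560^0.2/7288^0.2 = (3560/7288)^0.2 = 0.86650.
Hence δ = (0.86650)^(1/4) = 0.96481.

δ ≈ 0.965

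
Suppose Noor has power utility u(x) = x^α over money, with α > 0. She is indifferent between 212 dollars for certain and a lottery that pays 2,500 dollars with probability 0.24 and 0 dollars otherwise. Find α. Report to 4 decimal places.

Since u(0) = 0, the lottery's EU is 0.24·2500^α.
Setting u(212) equal to that: 212^α = 0.24·2500^α ⇒ (212/2500)^α = 0.24.
Taking logs: α·ln(212/2500) = ln(0.24), so α = -1.4271164 / -2.4674597 ≈ 0.5784.

α ≈ 0.5784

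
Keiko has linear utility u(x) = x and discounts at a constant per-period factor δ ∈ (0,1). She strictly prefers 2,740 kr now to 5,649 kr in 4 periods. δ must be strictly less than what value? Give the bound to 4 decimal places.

δ < 0.8345

Under u(x) = x this choice says 2740 > δ^4·5649.
So δ^4 < 2740/5649 = 0.48504; taking the 4th root of both positive sides preserves the inequality.
δ < (2740/5649)^(1/4) ≈ 0.8345.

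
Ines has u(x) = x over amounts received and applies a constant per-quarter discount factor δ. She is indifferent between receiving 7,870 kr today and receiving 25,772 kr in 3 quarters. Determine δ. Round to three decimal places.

The payoff in 3 quarters is discounted by δ^3, so u(7870) = δ^3·u(25772) and δ^3 = u(7870)/u(25772).
With u(x) = x: δ^3 = 7870/25772 = 0.30537.
Hence δ = (0.30537)^(1/3) = 0.67340.

δ ≈ 0.673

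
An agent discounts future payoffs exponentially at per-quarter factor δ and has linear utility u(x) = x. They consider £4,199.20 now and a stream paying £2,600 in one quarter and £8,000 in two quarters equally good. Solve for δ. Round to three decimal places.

Present value of the stream is 2600·δ + 8000·δ². Indifference gives 2600δ + 8000δ² = 4199.20.
Rearranged: 8000δ² + 2600δ − 4199.20 = 0.
By the quadratic formula (taking the positive root), δ = (−2600 + √141134400.00) / 16000 ≈ 0.580.

δ ≈ 0.580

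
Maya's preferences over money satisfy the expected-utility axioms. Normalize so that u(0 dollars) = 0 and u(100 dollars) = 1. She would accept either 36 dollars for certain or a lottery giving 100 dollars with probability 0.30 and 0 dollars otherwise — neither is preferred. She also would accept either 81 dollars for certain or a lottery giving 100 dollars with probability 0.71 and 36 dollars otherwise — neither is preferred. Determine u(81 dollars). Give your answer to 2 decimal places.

0.80

From the first indifference, u(36 dollars) = 0.30·u(100 dollars) + 0.70·u(0 dollars) = 0.30·1 + 0.70·0 = 0.30.
The second indifference gives u(81 dollars) = 0.71·u(100 dollars) + 0.29·u(36 dollars) = 0.71·1.00 + 0.29·0.30 = 0.7970.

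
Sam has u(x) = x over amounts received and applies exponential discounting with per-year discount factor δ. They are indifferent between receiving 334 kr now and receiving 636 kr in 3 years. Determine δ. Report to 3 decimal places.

Equating discounted utilities: u(334) = δ^3·u(636) ⇒ δ^3 = u(334)/u(636).
With u(x) = x: δ^3 = 334/636 = 0.52516.
Hence δ = (0.52516)^(1/3) = 0.80679.

δ ≈ 0.807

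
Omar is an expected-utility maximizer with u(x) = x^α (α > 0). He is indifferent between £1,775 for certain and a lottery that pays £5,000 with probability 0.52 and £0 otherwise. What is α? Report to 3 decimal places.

α ≈ 0.631

EU(lottery) = 0.52·5000^α + 0.48·0 = 0.52·5000^α.
Equating: 1775^α = 0.52·5000^α, i.e. 0.3550^α = 0.52.
Take logs: α = ln 0.52 / ln(1775/5000) ≈ 0.63142.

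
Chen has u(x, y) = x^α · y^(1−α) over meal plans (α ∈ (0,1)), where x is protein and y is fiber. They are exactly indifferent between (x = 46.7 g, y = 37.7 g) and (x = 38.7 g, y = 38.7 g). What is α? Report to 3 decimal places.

The Cobb–Douglas utilities coincide, so 46.7^α·37.7^(1−α) = 38.7^α·38.7^(1−α).
Taking logs: α·ln 46.7 + (1−α)·ln 37.7 = α·ln 38.7 + (1−α)·ln 38.7, i.e. α·0.187905 = (1−α)·0.026180.
With A = 0.187905 and B = 0.026180: α·A = (1−α)·B, so α = B/(A+B) = 0.026180/0.214085 ≈ 0.122.

α ≈ 0.122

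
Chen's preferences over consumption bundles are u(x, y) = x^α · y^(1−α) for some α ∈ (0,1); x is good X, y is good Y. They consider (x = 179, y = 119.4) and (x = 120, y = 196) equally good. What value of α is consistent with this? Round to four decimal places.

Indifference: 179^α · 119.4^(1−α) = 120^α · 196^(1−α).
Rearrange to (179/120)^α = (196/119.4)^(1−α) and take logs: α·0.3998941 = (1−α)·0.4956355.
So α/(1−α) = (0.4956355)/(0.3998941) = 1.2394169, and α = 1.2394169/2.2394169 ≈ 0.5535.

α ≈ 0.5535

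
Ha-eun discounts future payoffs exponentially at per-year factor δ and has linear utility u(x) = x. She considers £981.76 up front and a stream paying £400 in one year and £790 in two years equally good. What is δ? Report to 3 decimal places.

δ ≈ 0.890

The stream is worth 400δ + 790δ² today, so 400δ + 790δ² = 981.76.
That is, 790δ² + 400δ − 981.76 = 0, a quadratic in δ.
By the quadratic formula (taking the positive root), δ = (−400 + √3262361.60) / 1580 ≈ 0.890.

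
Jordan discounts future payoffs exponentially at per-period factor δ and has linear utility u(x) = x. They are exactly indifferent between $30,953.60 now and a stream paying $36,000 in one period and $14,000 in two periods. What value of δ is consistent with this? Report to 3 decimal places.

δ ≈ 0.680

Equating present values: 30953.60 = 36000δ + 14000δ².
Rearranged: 14000δ² + 36000δ − 30953.60 = 0.
By the quadratic formula (taking the positive root), δ = (−36000 + √3029401600.00) / 28000 ≈ 0.680.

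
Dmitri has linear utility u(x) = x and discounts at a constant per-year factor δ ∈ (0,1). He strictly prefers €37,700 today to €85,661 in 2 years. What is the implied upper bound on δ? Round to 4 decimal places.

Under u(x) = x this choice says 37700 > δ^2·85661.
So δ^2 < 37700/85661 = 0.44011; taking the square root of both positive sides preserves the inequality.
δ < (37700/85661)^(1/2) ≈ 0.6634.

δ < 0.6634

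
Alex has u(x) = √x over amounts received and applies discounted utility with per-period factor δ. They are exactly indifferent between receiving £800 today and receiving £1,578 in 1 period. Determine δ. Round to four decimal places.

Indifference means u(800) = δ · u(1578), so δ = u(800)/u(1578).
With u(x) = √x: δ = √800/√1578 = √(800/1578) = 0.71202.

δ ≈ 0.7120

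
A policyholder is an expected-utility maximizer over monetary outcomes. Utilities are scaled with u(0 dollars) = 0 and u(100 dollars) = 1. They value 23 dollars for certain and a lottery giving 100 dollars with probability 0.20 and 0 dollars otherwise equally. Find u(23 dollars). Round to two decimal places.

0.20

The indifference gives u(23 dollars) = 0.20·u(100 dollars) + 0.80·u(0 dollars) = 0.20·1 + 0.80·0 = 0.20.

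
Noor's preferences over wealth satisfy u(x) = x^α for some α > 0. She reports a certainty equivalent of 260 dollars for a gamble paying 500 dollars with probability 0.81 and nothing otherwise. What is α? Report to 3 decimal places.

Since u(0) = 0, the lottery's EU is 0.81·500^α.
Setting u(260) equal to that: 260^α = 0.81·500^α ⇒ (260/500)^α = 0.81.
Take logs: α = ln 0.81 / ln(260/500) ≈ 0.32224.

α ≈ 0.322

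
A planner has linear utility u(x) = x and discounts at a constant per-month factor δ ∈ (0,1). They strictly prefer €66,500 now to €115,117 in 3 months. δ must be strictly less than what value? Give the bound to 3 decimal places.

δ < 0.833

Under u(x) = x this choice says 66500 > δ^3·115117.
Hence δ^3 < 66500/115117 = 0.57767, and x ↦ x^(1/3) is increasing on (0,∞).
δ < 0.57767^(1/3) = 0.833.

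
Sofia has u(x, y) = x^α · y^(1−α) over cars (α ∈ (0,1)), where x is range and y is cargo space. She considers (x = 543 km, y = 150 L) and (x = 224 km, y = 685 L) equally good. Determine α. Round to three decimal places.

α ≈ 0.632

The Cobb–Douglas utilities coincide, so 543^α·150^(1−α) = 224^α·685^(1−α).
Taking logs: α·ln 543 + (1−α)·ln 150 = α·ln 224 + (1−α)·ln 685, i.e. α·0.885463 = (1−α)·1.518784.
Thus α·(2.404247) = 1.518784, so α = 1.518784/2.404247 ≈ 0.632.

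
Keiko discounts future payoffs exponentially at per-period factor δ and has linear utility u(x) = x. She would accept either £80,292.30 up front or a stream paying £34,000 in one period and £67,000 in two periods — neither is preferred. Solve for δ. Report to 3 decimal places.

Equating present values: 80292.30 = 34000δ + 67000δ².
So 67000δ² + 34000δ − 80292.30 = 0.
By the quadratic formula (taking the positive root), δ = (−34000 + √22674336400.00) / 134000 ≈ 0.870.

δ ≈ 0.870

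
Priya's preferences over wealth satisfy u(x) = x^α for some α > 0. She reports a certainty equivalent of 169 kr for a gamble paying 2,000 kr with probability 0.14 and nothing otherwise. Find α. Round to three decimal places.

α ≈ 0.796

EU(lottery) = 0.14·2000^α + 0.86·0 = 0.14·2000^α.
Equating: 169^α = 0.14·2000^α, i.e. 0.0845^α = 0.14.
Take logs: α = ln 0.14 / ln(169/2000) ≈ 0.79567.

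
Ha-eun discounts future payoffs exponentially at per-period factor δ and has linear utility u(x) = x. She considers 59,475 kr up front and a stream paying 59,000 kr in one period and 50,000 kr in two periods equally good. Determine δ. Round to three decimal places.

δ ≈ 0.650

Present value of the stream is 59000·δ + 50000·δ². Indifference gives 59000δ + 50000δ² = 59475.
That is, 50000δ² + 59000δ − 59475 = 0, a quadratic in δ.
The positive root is δ = [−59000 + √(59000² + 4·50000·59475)] / (2·50000) = (−59000 + 124000.000)/100000 ≈ 0.650.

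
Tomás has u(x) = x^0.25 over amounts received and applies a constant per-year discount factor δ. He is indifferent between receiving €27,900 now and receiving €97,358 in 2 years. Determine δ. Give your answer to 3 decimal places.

δ ≈ 0.855

Equating discounted utilities: u(27900) = δ^2·u(97358) ⇒ δ^2 = u(27900)/u(97358).
With u(x) = x^0.25: δ^2 = 27900^0.25/97358^0.25 = (27900/97358)^0.25 = 0.73166.
So δ = 0.73166^(1/2) ≈ 0.855.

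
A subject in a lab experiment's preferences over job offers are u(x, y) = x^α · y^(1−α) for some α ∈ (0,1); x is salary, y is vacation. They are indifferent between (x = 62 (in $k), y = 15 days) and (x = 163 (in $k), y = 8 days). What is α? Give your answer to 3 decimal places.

α ≈ 0.394

Indifference: 62^α · 15^(1−α) = 163^α · 8^(1−α).
Taking logs: α·ln 62 + (1−α)·ln 15 = α·ln 163 + (1−α)·ln 8, i.e. α·-0.966616 = (1−α)·-0.628609.
So α/(1−α) = (-0.628609)/(-0.966616) = 0.650319, and α = 0.650319/1.650319 ≈ 0.394.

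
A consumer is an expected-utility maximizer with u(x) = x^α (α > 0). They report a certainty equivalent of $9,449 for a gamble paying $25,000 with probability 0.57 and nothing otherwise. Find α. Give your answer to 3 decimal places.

α ≈ 0.578

Since u(0) = 0, the lottery's EU is 0.57·25000^α.
Setting u(9449) equal to that: 9449^α = 0.57·25000^α ⇒ (9449/25000)^α = 0.57.
Taking logs: α·ln(9449/25000) = ln(0.57), so α = -0.562119 / -0.972967 ≈ 0.578.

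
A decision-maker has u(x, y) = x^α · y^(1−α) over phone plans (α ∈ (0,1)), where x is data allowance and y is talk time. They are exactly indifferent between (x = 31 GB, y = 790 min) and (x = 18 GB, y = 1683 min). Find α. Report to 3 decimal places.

The Cobb–Douglas utilities coincide, so 31^α·790^(1−α) = 18^α·1683^(1−α).
(31/18)^α = (1683/790)^(1−α); take logs: α·ln(31/18) = (1−α)·ln(1683/790), i.e. α·0.543615 = (1−α)·0.756300.
Thus α·(1.299915) = 0.756300, so α = 0.756300/1.299915 ≈ 0.582.

α ≈ 0.582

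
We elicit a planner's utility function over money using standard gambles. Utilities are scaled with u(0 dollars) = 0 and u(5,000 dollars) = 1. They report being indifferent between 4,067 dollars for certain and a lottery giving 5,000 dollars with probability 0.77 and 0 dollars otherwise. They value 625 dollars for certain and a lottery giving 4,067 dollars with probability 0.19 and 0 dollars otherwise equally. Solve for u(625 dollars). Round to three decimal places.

First, u(4,067 dollars) = 0.77·u(5,000 dollars) + 0.23·u(0 dollars) = 0.77.
Chaining: u(625 dollars) = 0.19·0.77 + 0.81·0.00 = 0.1463.

0.146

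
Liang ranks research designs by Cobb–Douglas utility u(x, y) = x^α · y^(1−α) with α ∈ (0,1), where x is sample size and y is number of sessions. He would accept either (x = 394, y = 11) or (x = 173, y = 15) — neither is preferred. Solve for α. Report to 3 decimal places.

α ≈ 0.274

Indifference: 394^α · 11^(1−α) = 173^α · 15^(1−α).
(394/173)^α = (15/11)^(1−α); take logs: α·ln(394/173) = (1−α)·ln(15/11), i.e. α·0.823059 = (1−α)·0.310155.
So α/(1−α) = (0.310155)/(0.823059) = 0.376832, and α = 0.376832/1.376832 ≈ 0.274.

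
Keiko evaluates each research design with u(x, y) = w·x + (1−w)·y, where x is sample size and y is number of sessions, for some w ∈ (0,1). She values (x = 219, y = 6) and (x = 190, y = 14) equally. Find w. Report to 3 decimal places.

w = 0.216

u(219,6) = u(190,14) means w·219 + (1−w)·6 = w·190 + (1−w)·14.
Rearranging, 29·w − 8·(1−w) = 0.
The marginal rate of substitution is 8/29, so w = 8/(29+8) = 0.216.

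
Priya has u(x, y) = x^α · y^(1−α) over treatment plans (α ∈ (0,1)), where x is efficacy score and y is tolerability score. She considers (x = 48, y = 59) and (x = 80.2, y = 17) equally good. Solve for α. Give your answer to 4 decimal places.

The Cobb–Douglas utilities coincide, so 48^α·59^(1−α) = 80.2^α·17^(1−α).
Rearrange to (48/80.2)^α = (17/59)^(1−α) and take logs: α·-0.5133225 = (1−α)·-1.2443241.
Thus α·(-1.7576466) = -1.2443241, so α = -1.2443241/-1.7576466 ≈ 0.7079.

α ≈ 0.7079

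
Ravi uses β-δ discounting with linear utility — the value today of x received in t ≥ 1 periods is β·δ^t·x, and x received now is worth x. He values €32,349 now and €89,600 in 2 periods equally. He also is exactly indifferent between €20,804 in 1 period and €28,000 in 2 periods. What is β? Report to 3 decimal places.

From the later pair, β·δ^1·20804 = β·δ^2·28000; dividing through, δ = 20804/28000 = 0.74300.
The first indifference: 32349 = β·δ^2·89600, so β = 32349/(δ^2·89600) = 32349/(0.55205·89600) ≈ 0.654.

β ≈ 0.654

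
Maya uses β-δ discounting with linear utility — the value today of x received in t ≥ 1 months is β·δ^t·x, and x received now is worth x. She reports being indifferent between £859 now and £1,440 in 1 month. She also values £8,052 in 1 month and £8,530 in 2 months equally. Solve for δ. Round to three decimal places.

Both payoffs in the second observation are in the future, so β drops out: δ^1·8052 = δ^2·8530 ⇒ δ = 8052/8530 = 0.94396.

δ ≈ 0.944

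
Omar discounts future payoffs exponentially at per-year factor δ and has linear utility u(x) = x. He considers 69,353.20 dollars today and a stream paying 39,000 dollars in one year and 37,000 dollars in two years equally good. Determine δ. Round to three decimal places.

δ ≈ 0.940

The stream is worth 39000δ + 37000δ² today, so 39000δ + 37000δ² = 69353.20.
That is, 37000δ² + 39000δ − 69353.20 = 0, a quadratic in δ.
By the quadratic formula (taking the positive root), δ = (−39000 + √11785273600.00) / 74000 ≈ 0.940.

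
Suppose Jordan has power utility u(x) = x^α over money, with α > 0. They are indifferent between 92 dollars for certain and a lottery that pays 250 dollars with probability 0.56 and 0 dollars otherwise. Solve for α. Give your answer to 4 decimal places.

α ≈ 0.5800

EU(lottery) = 0.56·250^α + 0.44·0 = 0.56·250^α.
Setting u(92) equal to that: 92^α = 0.56·250^α ⇒ (92/250)^α = 0.56.
Take logs: α = ln 0.56 / ln(92/250) ≈ 0.580009.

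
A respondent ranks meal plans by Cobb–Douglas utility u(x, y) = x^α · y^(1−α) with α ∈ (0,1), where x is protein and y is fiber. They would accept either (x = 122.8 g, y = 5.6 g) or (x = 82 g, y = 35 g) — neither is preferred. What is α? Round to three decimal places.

α ≈ 0.819

Set the two utilities equal: 122.8^α·5.6^(1−α) = 82^α·35^(1−α).
(122.8/82)^α = (35/5.6)^(1−α); take logs: α·ln(122.8/82) = (1−α)·ln(35/5.6), i.e. α·0.403838 = (1−α)·1.832581.
With A = 0.403838 and B = 1.832581: α·A = (1−α)·B, so α = B/(A+B) = 1.832581/2.236419 ≈ 0.819.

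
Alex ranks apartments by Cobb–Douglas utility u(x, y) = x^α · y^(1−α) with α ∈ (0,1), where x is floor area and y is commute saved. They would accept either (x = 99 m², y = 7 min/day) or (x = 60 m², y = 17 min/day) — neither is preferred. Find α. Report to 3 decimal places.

The Cobb–Douglas utilities coincide, so 99^α·7^(1−α) = 60^α·17^(1−α).
Rearrange to (99/60)^α = (17/7)^(1−α) and take logs: α·0.500775 = (1−α)·0.887303.
With A = 0.500775 and B = 0.887303: α·A = (1−α)·B, so α = B/(A+B) = 0.887303/1.388078 ≈ 0.639.

α ≈ 0.639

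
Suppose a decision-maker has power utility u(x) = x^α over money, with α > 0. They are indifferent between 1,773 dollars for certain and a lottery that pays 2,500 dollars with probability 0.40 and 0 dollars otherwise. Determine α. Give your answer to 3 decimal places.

EU(lottery) = 0.40·2500^α + 0.60·0 = 0.40·2500^α.
Setting u(1773) equal to that: 1773^α = 0.40·2500^α ⇒ (1773/2500)^α = 0.40.
Take logs: α = ln 0.40 / ln(1773/2500) ≈ 2.66660.

α ≈ 2.667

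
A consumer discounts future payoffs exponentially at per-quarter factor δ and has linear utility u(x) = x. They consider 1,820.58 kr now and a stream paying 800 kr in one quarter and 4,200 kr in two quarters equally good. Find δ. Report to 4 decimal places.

The stream is worth 800δ + 4200δ² today, so 800δ + 4200δ² = 1820.58.
Rearranged: 4200δ² + 800δ − 1820.58 = 0.
By the quadratic formula (taking the positive root), δ = (−800 + √31225744.00) / 8400 ≈ 0.5700.

δ ≈ 0.5700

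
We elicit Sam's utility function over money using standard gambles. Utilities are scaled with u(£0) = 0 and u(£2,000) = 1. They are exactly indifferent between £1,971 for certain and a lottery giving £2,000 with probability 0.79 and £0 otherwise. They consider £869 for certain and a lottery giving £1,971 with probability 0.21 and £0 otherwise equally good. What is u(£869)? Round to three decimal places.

0.166

First, u(£1,971) = 0.79·u(£2,000) + 0.21·u(£0) = 0.79.
The second indifference gives u(£869) = 0.21·u(£1,971) + 0.79·u(£0) = 0.21·0.79 + 0.79·0.00 = 0.1659.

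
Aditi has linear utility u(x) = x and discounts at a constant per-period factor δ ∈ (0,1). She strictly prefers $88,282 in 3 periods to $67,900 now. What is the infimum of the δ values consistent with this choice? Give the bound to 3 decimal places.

δ > 0.916

Comparing present values: 67900 < δ^3·88282.
Dividing by 88282: δ^3 > 0.76913. Both sides are positive, so the cube root keeps the direction.
δ > 0.76913^(1/3) = 0.916.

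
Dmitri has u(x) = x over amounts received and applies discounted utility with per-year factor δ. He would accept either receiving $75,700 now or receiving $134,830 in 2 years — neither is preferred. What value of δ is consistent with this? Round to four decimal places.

Equating discounted utilities: u(75700) = δ^2·u(134830) ⇒ δ^2 = u(75700)/u(134830).
With u(x) = x: δ^2 = 75700/134830 = 0.56145.
Taking the square root: δ = 0.56145^(1/2) ≈ 0.7493.

δ ≈ 0.7493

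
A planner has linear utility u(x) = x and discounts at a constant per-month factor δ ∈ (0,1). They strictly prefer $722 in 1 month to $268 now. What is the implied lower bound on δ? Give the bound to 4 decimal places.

δ > 0.3712

The preference means 268 < δ·722.
Dividing through by 722 gives δ > 0.37119.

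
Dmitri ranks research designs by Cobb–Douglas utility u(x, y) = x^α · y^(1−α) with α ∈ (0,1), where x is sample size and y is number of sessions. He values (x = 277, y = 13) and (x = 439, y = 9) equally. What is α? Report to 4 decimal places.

The Cobb–Douglas utilities coincide, so 277^α·13^(1−α) = 439^α·9^(1−α).
(277/439)^α = (9/13)^(1−α); take logs: α·ln(277/439) = (1−α)·ln(9/13), i.e. α·-0.4604819 = (1−α)·-0.3677248.
Thus α·(-0.8282067) = -0.3677248, so α = -0.3677248/-0.8282067 ≈ 0.4440.

α ≈ 0.4440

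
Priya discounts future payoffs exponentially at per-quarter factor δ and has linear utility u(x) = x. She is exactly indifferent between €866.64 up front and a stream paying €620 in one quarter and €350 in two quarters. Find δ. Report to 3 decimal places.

δ ≈ 0.920

The stream is worth 620δ + 350δ² today, so 620δ + 350δ² = 866.64.
That is, 350δ² + 620δ − 866.64 = 0, a quadratic in δ.
By the quadratic formula (taking the positive root), δ = (−620 + √1597696.00) / 700 ≈ 0.920.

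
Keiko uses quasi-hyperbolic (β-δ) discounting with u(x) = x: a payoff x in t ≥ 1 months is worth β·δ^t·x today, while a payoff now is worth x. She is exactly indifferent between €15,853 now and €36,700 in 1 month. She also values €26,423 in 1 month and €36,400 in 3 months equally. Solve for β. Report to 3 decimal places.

Both payoffs in the second observation are in the future, so β drops out: δ^1·26423 = δ^3·36400 ⇒ δ^2 = 26423/36400 = 0.72591, so δ = 0.85200.
The first indifference: 15853 = β·δ·36700, so β = 15853/(δ·36700) = 15853/(0.85200·36700) ≈ 0.507.

β ≈ 0.507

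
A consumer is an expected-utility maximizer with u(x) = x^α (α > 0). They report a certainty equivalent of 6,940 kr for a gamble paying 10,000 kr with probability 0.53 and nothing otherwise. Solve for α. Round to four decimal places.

α ≈ 1.7380

EU(lottery) = 0.53·10000^α + 0.47·0 = 0.53·10000^α.
Setting u(6940) equal to that: 6940^α = 0.53·10000^α ⇒ (6940/10000)^α = 0.53.
Taking logs: α·ln(6940/10000) = ln(0.53), so α = -0.6348783 / -0.3652833 ≈ 1.7380.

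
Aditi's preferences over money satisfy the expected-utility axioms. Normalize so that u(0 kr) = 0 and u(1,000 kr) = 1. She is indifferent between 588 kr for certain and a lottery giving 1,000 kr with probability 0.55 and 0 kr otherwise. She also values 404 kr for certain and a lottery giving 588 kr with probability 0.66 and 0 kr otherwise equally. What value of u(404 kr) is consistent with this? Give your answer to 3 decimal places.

0.363

The first gamble pins u(588 kr): it must equal 0.55·1 + 0.45·0 = 0.55.
Then u(404 kr) = 0.66·u(588 kr) + 0.34·u(0 kr) = 0.66·0.55 + 0.34·0.00 = 0.3630.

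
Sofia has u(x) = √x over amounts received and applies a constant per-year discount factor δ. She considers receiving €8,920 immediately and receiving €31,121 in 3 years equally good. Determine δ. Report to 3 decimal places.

Indifference means u(8920) = δ^3 · u(31121), so δ^3 = u(8920)/u(31121).
Since u(x) = √x, δ^3 = √(8920/31121) = 0.53537.
So δ = 0.53537^(1/3) ≈ 0.812.

δ ≈ 0.812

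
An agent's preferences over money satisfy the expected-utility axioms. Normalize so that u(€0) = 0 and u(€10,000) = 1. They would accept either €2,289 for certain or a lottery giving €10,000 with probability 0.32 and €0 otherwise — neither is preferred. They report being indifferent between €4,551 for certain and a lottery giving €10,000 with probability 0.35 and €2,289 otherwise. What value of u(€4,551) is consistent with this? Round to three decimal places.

First, u(€2,289) = 0.32·u(€10,000) + 0.68·u(€0) = 0.32.
Then u(€4,551) = 0.35·u(€10,000) + 0.65·u(€2,289) = 0.35·1.00 + 0.65·0.32 = 0.5580.

0.558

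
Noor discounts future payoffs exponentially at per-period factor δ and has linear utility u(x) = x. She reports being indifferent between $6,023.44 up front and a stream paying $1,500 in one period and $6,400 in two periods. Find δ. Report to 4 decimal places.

δ ≈ 0.8600

Equating present values: 6023.44 = 1500δ + 6400δ².
So 6400δ² + 1500δ − 6023.44 = 0.
δ = (−1500 + √(1500² + 4·6400·6023.44)) / (2·6400) = (−1500 + √156450064.00) / 12800 ≈ 0.8600.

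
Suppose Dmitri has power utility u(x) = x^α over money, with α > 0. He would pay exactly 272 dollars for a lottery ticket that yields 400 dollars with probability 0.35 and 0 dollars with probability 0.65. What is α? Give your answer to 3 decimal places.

α ≈ 2.722

EU(lottery) = 0.35·400^α + 0.65·0 = 0.35·400^α.
Equating: 272^α = 0.35·400^α, i.e. 0.6800^α = 0.35.
α = ln(0.35) / ln(272/400) = -1.049822/-0.385662 ≈ 2.722.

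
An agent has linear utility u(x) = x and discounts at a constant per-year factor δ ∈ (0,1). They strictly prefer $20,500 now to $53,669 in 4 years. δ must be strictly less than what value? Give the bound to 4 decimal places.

δ < 0.7862

Under u(x) = x this choice says 20500 > δ^4·53669.
Hence δ^4 < 20500/53669 = 0.38197, and x ↦ x^(1/4) is increasing on (0,∞).
δ < (20500/53669)^(1/4) ≈ 0.7862.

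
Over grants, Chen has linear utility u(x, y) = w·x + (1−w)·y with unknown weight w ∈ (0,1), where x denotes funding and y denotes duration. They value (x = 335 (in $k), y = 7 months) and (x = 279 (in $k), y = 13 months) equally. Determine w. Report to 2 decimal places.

Indifference: w·335 + (1−w)·7 = w·279 + (1−w)·13.
Rearranging, 56·w − 6·(1−w) = 0.
So w/(1−w) = 6/56 = 0.1071, giving w = 6/(56+6) = 0.10.

w = 0.10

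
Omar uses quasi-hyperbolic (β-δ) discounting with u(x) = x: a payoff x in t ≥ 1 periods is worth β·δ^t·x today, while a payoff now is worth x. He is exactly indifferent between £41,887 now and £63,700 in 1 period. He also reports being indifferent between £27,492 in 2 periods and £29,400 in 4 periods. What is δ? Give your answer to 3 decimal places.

The second indifference involves only future payoffs, so β cancels: β·δ^2·27492 = β·δ^4·29400, giving δ^2 = 27492/29400 = 0.93510, so δ = 0.96701.

δ ≈ 0.967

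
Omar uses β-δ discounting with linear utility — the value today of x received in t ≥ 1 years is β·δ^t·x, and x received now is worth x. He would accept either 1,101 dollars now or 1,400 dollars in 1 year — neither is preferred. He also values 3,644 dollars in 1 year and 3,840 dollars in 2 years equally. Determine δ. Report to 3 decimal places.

From the later pair, β·δ^1·3644 = β·δ^2·3840; dividing through, δ = 3644/3840 = 0.94896.

δ ≈ 0.949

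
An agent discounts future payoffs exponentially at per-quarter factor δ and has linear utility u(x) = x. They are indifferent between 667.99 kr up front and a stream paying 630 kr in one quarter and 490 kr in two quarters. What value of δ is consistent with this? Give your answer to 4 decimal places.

δ ≈ 0.6900

Present value of the stream is 630·δ + 490·δ². Indifference gives 630δ + 490δ² = 667.99.
Rearranged: 490δ² + 630δ − 667.99 = 0.
The positive root is δ = [−630 + √(630² + 4·490·667.99)] / (2·490) = (−630 + 1306.201)/980 ≈ 0.6900.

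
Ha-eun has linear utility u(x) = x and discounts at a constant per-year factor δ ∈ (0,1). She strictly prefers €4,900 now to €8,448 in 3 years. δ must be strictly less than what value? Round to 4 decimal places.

Comparing present values: 4900 > δ^3·8448.
Dividing by 8448: δ^3 < 0.58002. Both sides are positive, so the cube root keeps the direction.
δ < (4900/8448)^(1/3) ≈ 0.8340.

δ < 0.8340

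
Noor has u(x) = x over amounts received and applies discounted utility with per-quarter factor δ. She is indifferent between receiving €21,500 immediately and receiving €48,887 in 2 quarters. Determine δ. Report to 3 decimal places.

δ ≈ 0.663

The payoff in 2 quarters is discounted by δ^2, so u(21500) = δ^2·u(48887) and δ^2 = u(21500)/u(48887).
With u(x) = x: δ^2 = 21500/48887 = 0.43979.
Hence δ = (0.43979)^(1/2) = 0.66317.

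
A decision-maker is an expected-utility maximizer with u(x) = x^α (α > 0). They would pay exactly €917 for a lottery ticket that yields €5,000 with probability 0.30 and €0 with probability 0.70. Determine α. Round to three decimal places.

α ≈ 0.710

EU(lottery) = 0.30·5000^α + 0.70·0 = 0.30·5000^α.
Setting u(917) equal to that: 917^α = 0.30·5000^α ⇒ (917/5000)^α = 0.30.
α = ln(0.30) / ln(917/5000) = -1.203973/-1.696086 ≈ 0.710.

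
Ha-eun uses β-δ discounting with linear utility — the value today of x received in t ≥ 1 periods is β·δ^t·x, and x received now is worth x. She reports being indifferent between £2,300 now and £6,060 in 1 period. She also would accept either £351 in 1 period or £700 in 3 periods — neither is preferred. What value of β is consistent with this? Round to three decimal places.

The second indifference involves only future payoffs, so β cancels: β·δ^1·351 = β·δ^3·700, giving δ^2 = 351/700 = 0.50143, so δ = 0.70812.
Substituting δ into 2300 = β·δ·6060: β = 2300/(4291.184) ≈ 0.536.

β ≈ 0.536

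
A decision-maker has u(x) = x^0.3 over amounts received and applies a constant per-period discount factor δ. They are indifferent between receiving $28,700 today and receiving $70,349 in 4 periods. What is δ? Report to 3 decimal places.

δ ≈ 0.935

Equating discounted utilities: u(28700) = δ^4·u(70349) ⇒ δ^4 = u(28700)/u(70349).
With u(x) = x^0.3: δ^4 = 28700^0.3/70349^0.3 = (28700/70349)^0.3 = 0.76417.
Hence δ = (0.76417)^(1/4) = 0.93497.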